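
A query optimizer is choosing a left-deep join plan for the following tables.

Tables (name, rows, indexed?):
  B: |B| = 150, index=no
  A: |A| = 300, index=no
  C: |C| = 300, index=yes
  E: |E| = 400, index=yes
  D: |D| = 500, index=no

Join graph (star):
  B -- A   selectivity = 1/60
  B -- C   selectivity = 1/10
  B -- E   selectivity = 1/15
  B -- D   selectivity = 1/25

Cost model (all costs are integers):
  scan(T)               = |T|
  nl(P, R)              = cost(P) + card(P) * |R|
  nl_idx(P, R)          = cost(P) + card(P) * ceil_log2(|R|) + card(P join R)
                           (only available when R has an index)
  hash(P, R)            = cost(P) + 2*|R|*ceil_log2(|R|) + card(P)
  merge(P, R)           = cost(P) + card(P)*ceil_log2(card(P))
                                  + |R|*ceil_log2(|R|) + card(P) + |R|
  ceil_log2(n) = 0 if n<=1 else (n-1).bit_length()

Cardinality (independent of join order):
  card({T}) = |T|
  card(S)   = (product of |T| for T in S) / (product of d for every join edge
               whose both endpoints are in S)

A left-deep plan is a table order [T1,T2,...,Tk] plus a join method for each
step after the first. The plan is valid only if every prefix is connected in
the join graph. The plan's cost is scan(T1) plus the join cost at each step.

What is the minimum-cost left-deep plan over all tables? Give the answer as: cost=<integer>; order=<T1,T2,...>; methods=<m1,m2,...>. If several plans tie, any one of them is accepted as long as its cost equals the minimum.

cost=439400; order=D,B,A,E,C; methods=hash,hash,hash,hash

Selinger DP (subsets sized 1..n):
  {B}: scan cost=150, card=150
  {A}: scan cost=300, card=300
  {C}: scan cost=300, card=300
  {E}: scan cost=400, card=400
  {D}: scan cost=500, card=500
  {AB}: card=750; try (B,hash)→3000, (A,merge)→4500, (B,merge)→4650, (A,hash)→5700, (A,nl)→45150, (B,nl)→45300; best=3000 via (B,hash)
  {BC}: card=4500; try (B,hash)→3000, (C,merge)→4500, (B,merge)→4650, (C,hash)→5700, (C,nl_idx)→6000, (C,nl)→45150 …(+1); best=3000 via (B,hash)
  {BE}: card=4000; try (B,hash)→3200, (E,merge)→5500, (E,nl_idx)→5500, (B,merge)→5750, (E,hash)→7500, (E,nl)→60150 …(+1); best=3200 via (B,hash)
  {BD}: card=3000; try (B,hash)→3400, (D,merge)→6500, (B,merge)→6850, (D,hash)→9300, (D,nl)→75150, (B,nl)→75500; best=3400 via (B,hash)
  {ABC}: card=22500; try (C,hash)→9150, (A,hash)→12900, (C,merge)→14250, (C,nl_idx)→32250, (A,merge)→69000, (C,nl)→228000 …(+1); best=9150 via (C,hash)
  {ABE}: card=20000; try (E,hash)→10950, (A,hash)→12600, (E,merge)→15250, (E,nl_idx)→29750, (A,merge)→58200, (E,nl)→303000 …(+1); best=10950 via (E,hash)
  {ABD}: card=15000; try (A,hash)→11800, (D,hash)→12750, (D,merge)→16250, (A,merge)→45400, (D,nl)→378000, (A,nl)→903400; best=11800 via (A,hash)
  {BCE}: card=120000; try (C,hash)→12600, (E,hash)→14700, (C,merge)→58200, (E,merge)→70000, (C,nl_idx)→159200, (E,nl_idx)→163500 …(+2); best=12600 via (C,hash)
  {BCD}: card=90000; try (C,hash)→11800, (D,hash)→16500, (C,merge)→45400, (D,merge)→71000, (C,nl_idx)→120400, (C,nl)→903400 …(+1); best=11800 via (C,hash)
  {BDE}: card=80000; try (E,hash)→13600, (D,hash)→16200, (E,merge)→46400, (D,merge)→60200, (E,nl_idx)→110400, (E,nl)→1203400 …(+1); best=13600 via (E,hash)
  {ABCE}: card=600000; try (C,hash)→36350, (E,hash)→38850, (A,hash)→138000, (C,merge)→333950, (E,merge)→373150, (C,nl_idx)→790950 …(+5); best=36350 via (C,hash)
  {ABCD}: card=450000; try (C,hash)→32200, (D,hash)→40650, (A,hash)→107200, (C,merge)→239800, (D,merge)→374150, (C,nl_idx)→596800 …(+4); best=32200 via (C,hash)
  {ABDE}: card=400000; try (E,hash)→34000, (D,hash)→39950, (A,hash)→99000, (E,merge)→240800, (D,merge)→335950, (E,nl_idx)→546800 …(+4); best=34000 via (E,hash)
  {BCDE}: card=2400000; try (C,hash)→99000, (E,hash)→109000, (D,hash)→141600, (C,merge)→1456600, (E,merge)→1635800, (D,merge)→2177600 …(+5); best=99000 via (C,hash)
  {ABCDE}: card=12000000; try (C,hash)→439400, (E,hash)→489400, (D,hash)→645350, (A,hash)→2504400, (C,merge)→8037000, (E,merge)→9036200 …(+8); best=439400 via (C,hash)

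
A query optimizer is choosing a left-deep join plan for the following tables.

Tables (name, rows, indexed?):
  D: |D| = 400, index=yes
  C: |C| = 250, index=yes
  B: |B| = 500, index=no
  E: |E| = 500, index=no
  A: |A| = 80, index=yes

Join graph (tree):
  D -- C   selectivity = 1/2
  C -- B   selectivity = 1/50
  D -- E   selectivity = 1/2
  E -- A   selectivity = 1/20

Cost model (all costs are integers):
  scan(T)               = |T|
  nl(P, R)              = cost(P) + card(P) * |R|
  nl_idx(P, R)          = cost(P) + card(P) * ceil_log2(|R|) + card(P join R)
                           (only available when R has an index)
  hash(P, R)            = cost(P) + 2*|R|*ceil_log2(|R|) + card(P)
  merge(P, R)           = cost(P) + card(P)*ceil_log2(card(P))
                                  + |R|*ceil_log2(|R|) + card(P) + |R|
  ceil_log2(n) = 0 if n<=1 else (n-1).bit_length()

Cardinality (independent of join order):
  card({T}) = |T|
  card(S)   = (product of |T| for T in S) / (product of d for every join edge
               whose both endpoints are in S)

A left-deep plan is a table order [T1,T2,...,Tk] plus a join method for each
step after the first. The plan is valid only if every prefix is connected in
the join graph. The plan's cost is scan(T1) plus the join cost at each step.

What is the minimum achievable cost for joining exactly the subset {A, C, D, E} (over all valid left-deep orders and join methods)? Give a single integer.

Selinger DP over subsets of {A,C,D,E}:
  {D}: scan cost=400, card=400
  {C}: scan cost=250, card=250
  {E}: scan cost=500, card=500
  {A}: scan cost=80, card=80
  {CD}: card=50000; try (C,hash)→4800, (D,merge)→6500, (C,merge)→6650, (D,hash)→7700, (D,nl_idx)→52500, (C,nl_idx)→53600 …(+2); best=4800 via (C,hash)
  {DE}: card=100000; try (D,hash)→8200, (E,merge)→9400, (D,merge)→9500, (E,hash)→9800, (D,nl_idx)→105000, (E,nl)→200400 …(+1); best=8200 via (D,hash)
  {AE}: card=2000; try (A,hash)→2120, (E,merge)→5720, (A,nl_idx)→6000, (A,merge)→6140, (E,hash)→9160, (E,nl)→40080 …(+1); best=2120 via (A,hash)
  {CDE}: card=12500000; try (E,hash)→63800, (C,hash)→112200, (E,merge)→859800, (C,merge)→1810450, (C,nl_idx)→13308200, (E,nl)→25004800 …(+1); best=63800 via (E,hash)
  {ADE}: card=400000; try (D,hash)→11320, (D,merge)→30120, (A,hash)→109320, (D,nl_idx)→420120, (D,nl)→802120, (A,nl_idx)→1108200 …(+2); best=11320 via (D,hash)
  {ACDE}: card=50000000; try (C,hash)→415320, (C,merge)→8013570, (A,hash)→12564920, (C,nl_idx)→53211320, (C,nl)→100011320, (A,nl_idx)→137563800 …(+2); best=415320 via (C,hash)

415320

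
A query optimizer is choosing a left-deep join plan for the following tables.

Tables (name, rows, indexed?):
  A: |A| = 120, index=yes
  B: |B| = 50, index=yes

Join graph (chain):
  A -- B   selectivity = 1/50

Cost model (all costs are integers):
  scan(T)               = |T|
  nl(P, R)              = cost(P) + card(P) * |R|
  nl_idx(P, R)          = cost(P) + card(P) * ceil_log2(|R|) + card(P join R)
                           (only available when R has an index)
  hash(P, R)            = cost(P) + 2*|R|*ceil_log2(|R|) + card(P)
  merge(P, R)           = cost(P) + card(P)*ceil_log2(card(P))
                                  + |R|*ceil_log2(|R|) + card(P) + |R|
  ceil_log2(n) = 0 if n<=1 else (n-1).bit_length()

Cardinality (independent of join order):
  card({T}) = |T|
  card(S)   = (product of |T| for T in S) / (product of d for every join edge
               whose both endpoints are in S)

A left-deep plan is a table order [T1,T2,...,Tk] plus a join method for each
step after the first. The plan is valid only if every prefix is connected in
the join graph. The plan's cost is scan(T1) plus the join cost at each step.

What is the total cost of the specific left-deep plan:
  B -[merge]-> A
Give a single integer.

step 1: scan B: cost=50, card=50
step 2: join A via merge
    card(P join A) = 50*120/(50) = 120
    cost = 50 + 50*6 + 120*7 + 50 + 120 = 1360

1360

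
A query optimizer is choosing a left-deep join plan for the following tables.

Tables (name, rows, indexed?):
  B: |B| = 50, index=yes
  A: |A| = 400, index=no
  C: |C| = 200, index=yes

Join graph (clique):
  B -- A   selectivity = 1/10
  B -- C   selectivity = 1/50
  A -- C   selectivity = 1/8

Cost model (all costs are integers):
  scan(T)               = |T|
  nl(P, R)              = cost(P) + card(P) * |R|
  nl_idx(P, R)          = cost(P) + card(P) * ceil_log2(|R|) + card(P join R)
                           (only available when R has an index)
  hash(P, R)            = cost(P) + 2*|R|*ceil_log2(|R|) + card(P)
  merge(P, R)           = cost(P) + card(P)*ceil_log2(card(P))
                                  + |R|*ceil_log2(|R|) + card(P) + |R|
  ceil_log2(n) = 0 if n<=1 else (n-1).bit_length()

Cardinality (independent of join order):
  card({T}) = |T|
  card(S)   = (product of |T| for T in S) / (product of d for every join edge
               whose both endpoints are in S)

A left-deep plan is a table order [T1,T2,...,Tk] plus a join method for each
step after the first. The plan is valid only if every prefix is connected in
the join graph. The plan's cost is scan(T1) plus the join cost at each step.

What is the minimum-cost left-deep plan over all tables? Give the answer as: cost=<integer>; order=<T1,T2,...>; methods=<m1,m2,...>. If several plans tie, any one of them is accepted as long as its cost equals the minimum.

Selinger DP (subsets sized 1..n):
  {B}: scan cost=50, card=50
  {A}: scan cost=400, card=400
  {C}: scan cost=200, card=200
  {AB}: card=2000; try (B,hash)→1400, (A,merge)→4400, (B,merge)→4750, (B,nl_idx)→4800, (A,hash)→7300, (A,nl)→20050 …(+1); best=1400 via (B,hash)
  {BC}: card=200; try (C,nl_idx)→650, (B,hash)→1000, (B,nl_idx)→1600, (C,merge)→2200, (B,merge)→2350, (C,hash)→3300 …(+2); best=650 via (C,nl_idx)
  {AC}: card=10000; try (C,hash)→4000, (A,merge)→6000, (C,merge)→6200, (A,hash)→7600, (C,nl_idx)→13600, (A,nl)→80200 …(+1); best=4000 via (C,hash)
  {ABC}: card=1000; try (A,merge)→6450, (C,hash)→6600, (A,hash)→8050, (B,hash)→14600, (C,nl_idx)→18400, (C,merge)→27200 …(+5); best=6450 via (A,merge)

cost=6450; order=B,C,A; methods=nl_idx,merge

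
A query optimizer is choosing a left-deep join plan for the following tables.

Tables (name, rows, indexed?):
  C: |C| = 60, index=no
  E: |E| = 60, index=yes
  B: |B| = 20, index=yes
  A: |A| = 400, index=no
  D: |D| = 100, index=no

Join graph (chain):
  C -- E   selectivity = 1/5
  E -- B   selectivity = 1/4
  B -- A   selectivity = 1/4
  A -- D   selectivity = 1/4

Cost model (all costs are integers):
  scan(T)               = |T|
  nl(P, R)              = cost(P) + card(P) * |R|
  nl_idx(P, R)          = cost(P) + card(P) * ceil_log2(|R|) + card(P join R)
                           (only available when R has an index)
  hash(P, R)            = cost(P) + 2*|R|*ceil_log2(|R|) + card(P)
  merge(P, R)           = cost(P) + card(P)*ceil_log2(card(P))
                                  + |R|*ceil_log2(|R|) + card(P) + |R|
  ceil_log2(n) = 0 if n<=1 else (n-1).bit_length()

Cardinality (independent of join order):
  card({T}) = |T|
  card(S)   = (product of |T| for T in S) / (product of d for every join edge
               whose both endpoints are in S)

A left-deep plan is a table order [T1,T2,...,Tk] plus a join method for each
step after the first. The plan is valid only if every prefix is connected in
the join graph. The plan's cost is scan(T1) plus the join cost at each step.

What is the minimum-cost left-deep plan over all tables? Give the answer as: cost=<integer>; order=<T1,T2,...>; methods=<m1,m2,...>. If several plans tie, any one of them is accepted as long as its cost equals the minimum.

cost=373540; order=E,B,C,A,D; methods=hash,hash,hash,hash

Selinger DP (subsets sized 1..n):
  {C}: scan cost=60, card=60
  {E}: scan cost=60, card=60
  {B}: scan cost=20, card=20
  {A}: scan cost=400, card=400
  {D}: scan cost=100, card=100
  {CE}: card=720; try (E,hash)→840, (C,hash)→840, (E,merge)→900, (C,merge)→900, (E,nl_idx)→1140, (E,nl)→3660 …(+1); best=840 via (E,hash)
  {BE}: card=300; try (B,hash)→320, (E,nl_idx)→440, (E,merge)→560, (B,merge)→600, (B,nl_idx)→660, (E,hash)→760 …(+2); best=320 via (B,hash)
  {AB}: card=2000; try (B,hash)→1000, (A,merge)→4140, (B,nl_idx)→4400, (B,merge)→4520, (A,hash)→7240, (A,nl)→8020 …(+1); best=1000 via (B,hash)
  {AD}: card=10000; try (D,hash)→2200, (A,merge)→4900, (D,merge)→5200, (A,hash)→7400, (A,nl)→40100, (D,nl)→40400; best=2200 via (D,hash)
  {BCE}: card=3600; try (C,hash)→1340, (B,hash)→1760, (C,merge)→3740, (B,nl_idx)→8040, (B,merge)→8880, (B,nl)→15240 …(+1); best=1340 via (C,hash)
  {ABE}: card=30000; try (E,hash)→3720, (A,merge)→7320, (A,hash)→7820, (E,merge)→25420, (E,nl_idx)→43000, (A,nl)→120320 …(+1); best=3720 via (E,hash)
  {ABD}: card=50000; try (D,hash)→4400, (B,hash)→12400, (D,merge)→25800, (B,nl_idx)→102200, (B,merge)→152320, (D,nl)→201000 …(+1); best=4400 via (D,hash)
  {ABCE}: card=360000; try (A,hash)→12140, (C,hash)→34440, (A,merge)→52140, (C,merge)→484140, (A,nl)→1441340, (C,nl)→1803720; best=12140 via (A,hash)
  {ABDE}: card=750000; try (D,hash)→35120, (E,hash)→55120, (D,merge)→484520, (E,merge)→854820, (E,nl_idx)→1054400, (D,nl)→3003720 …(+1); best=35120 via (D,hash)
  {ABCDE}: card=9000000; try (D,hash)→373540, (C,hash)→785840, (D,merge)→7212940, (C,merge)→15785540, (D,nl)→36012140, (C,nl)→45035120; best=373540 via (D,hash)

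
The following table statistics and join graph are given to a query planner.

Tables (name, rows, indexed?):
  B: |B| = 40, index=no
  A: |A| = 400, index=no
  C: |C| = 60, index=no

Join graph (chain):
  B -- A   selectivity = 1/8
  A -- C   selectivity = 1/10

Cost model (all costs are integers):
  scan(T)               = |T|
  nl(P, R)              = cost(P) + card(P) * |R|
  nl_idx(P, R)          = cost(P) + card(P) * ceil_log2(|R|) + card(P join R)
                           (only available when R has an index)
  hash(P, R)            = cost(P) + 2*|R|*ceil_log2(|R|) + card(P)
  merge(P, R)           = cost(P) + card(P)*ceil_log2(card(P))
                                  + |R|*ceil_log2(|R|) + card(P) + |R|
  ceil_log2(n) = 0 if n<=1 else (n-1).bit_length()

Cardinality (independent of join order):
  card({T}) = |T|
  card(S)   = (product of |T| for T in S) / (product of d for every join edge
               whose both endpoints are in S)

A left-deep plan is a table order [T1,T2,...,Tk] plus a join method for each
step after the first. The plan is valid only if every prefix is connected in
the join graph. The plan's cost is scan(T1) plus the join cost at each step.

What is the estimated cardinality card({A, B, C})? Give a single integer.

12000

Tables in S: A(400), B(40), C(60)
Edges inside S: B-A(d=8), A-C(d=10)
numerator = 400 * 40 * 60 = 960000
denominator = 8 * 10 = 80
card(S) = 960000 / 80 = 12000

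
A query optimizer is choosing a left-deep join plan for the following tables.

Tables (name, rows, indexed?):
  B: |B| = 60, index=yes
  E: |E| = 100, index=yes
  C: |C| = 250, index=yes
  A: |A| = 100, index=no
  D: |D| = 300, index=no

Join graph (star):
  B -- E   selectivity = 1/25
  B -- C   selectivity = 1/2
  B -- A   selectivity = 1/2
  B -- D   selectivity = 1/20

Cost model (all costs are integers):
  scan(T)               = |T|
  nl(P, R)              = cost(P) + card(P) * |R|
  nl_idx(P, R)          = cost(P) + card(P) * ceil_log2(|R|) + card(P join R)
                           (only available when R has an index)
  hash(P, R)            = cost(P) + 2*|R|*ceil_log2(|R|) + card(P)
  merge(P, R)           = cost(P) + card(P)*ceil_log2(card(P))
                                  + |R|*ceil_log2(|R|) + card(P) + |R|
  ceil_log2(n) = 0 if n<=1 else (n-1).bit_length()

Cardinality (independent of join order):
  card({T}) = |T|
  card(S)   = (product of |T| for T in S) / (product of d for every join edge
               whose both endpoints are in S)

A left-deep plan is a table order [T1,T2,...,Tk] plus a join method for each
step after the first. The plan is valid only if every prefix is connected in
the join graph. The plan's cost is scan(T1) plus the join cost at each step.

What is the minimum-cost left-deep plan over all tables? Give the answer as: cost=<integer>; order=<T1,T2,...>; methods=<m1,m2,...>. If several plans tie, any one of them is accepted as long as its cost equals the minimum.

cost=192620; order=D,B,E,A,C; methods=hash,hash,hash,hash

Selinger DP (subsets sized 1..n):
  {B}: scan cost=60, card=60
  {E}: scan cost=100, card=100
  {C}: scan cost=250, card=250
  {A}: scan cost=100, card=100
  {D}: scan cost=300, card=300
  {BE}: card=240; try (E,nl_idx)→720, (B,hash)→920, (B,nl_idx)→940, (E,merge)→1280, (B,merge)→1320, (E,hash)→1520 …(+2); best=720 via (E,nl_idx)
  {BC}: card=7500; try (B,hash)→1220, (C,merge)→2730, (B,merge)→2920, (C,hash)→4120, (C,nl_idx)→8040, (B,nl_idx)→9250 …(+2); best=1220 via (B,hash)
  {AB}: card=3000; try (B,hash)→920, (A,merge)→1280, (B,merge)→1320, (A,hash)→1520, (B,nl_idx)→3700, (A,nl)→6060 …(+1); best=920 via (B,hash)
  {BD}: card=900; try (B,hash)→1320, (B,nl_idx)→3000, (D,merge)→3480, (B,merge)→3720, (D,hash)→5520, (D,nl)→18060 …(+1); best=1320 via (B,hash)
  {BCE}: card=30000; try (C,hash)→4960, (C,merge)→5130, (E,hash)→10120, (C,nl_idx)→32640, (C,nl)→60720, (E,nl_idx)→83720 …(+2); best=4960 via (C,hash)
  {ABE}: card=12000; try (A,hash)→2360, (A,merge)→3680, (E,hash)→5320, (A,nl)→24720, (E,nl_idx)→33920, (E,merge)→40720 …(+1); best=2360 via (A,hash)
  {BDE}: card=3600; try (E,hash)→3620, (D,merge)→5880, (D,hash)→6360, (E,nl_idx)→11220, (E,merge)→12020, (D,nl)→72720 …(+1); best=3620 via (E,hash)
  {ABC}: card=375000; try (C,hash)→7920, (A,hash)→10120, (C,merge)→42170, (A,merge)→107020, (C,nl_idx)→399920, (C,nl)→750920 …(+1); best=7920 via (C,hash)
  {BCD}: card=112500; try (C,hash)→6220, (C,merge)→13470, (D,hash)→14120, (D,merge)→109220, (C,nl_idx)→121020, (C,nl)→226320 …(+1); best=6220 via (C,hash)
  {ABD}: card=45000; try (A,hash)→3620, (D,hash)→9320, (A,merge)→12020, (D,merge)→42920, (A,nl)→91320, (D,nl)→900920; best=3620 via (A,hash)
  {ABCE}: card=1500000; try (C,hash)→18360, (A,hash)→36360, (C,merge)→184610, (E,hash)→384320, (A,merge)→485760, (C,nl_idx)→1598360 …(+5); best=18360 via (C,hash)
  {BCDE}: card=450000; try (C,hash)→11220, (D,hash)→40360, (C,merge)→52670, (E,hash)→120120, (C,nl_idx)→482420, (D,merge)→487960 …(+5); best=11220 via (C,hash)
  {ABDE}: card=180000; try (A,hash)→8620, (D,hash)→19760, (E,hash)→50020, (A,merge)→51220, (D,merge)→185360, (A,nl)→363620 …(+4); best=8620 via (A,hash)
  {ABCD}: card=5625000; try (C,hash)→52620, (A,hash)→120120, (D,hash)→388320, (C,merge)→770870, (A,merge)→2032020, (C,nl_idx)→5988620 …(+4); best=52620 via (C,hash)
  {ABCDE}: card=22500000; try (C,hash)→192620, (A,hash)→462620, (D,hash)→1523760, (C,merge)→3430870, (E,hash)→5679020, (A,merge)→9012020 …(+8); best=192620 via (C,hash)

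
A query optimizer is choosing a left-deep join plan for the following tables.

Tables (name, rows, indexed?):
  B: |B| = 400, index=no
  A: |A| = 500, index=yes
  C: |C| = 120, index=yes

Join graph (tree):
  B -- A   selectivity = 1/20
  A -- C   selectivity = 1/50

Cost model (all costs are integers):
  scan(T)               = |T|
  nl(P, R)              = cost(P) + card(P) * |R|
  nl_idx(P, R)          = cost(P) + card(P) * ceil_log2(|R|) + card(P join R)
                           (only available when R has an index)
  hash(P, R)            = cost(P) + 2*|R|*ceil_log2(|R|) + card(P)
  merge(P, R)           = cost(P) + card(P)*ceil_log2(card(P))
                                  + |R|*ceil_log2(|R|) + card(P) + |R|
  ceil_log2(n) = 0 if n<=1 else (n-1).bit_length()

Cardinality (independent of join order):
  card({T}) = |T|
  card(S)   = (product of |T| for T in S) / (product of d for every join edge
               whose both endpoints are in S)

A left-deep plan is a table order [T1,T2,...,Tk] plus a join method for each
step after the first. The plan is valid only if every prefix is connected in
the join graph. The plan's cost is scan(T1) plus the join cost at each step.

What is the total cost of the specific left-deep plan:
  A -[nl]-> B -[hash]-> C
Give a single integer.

212180

step 1: scan A: cost=500, card=500
step 2: join B via nl
    card(P join B) = 500*400/(20) = 10000
    cost = 500 + 500*400 = 200500
step 3: join C via hash
    card(P join C) = 10000*120/(50) = 24000
    cost = 200500 + 2*120*7 + 10000 = 212180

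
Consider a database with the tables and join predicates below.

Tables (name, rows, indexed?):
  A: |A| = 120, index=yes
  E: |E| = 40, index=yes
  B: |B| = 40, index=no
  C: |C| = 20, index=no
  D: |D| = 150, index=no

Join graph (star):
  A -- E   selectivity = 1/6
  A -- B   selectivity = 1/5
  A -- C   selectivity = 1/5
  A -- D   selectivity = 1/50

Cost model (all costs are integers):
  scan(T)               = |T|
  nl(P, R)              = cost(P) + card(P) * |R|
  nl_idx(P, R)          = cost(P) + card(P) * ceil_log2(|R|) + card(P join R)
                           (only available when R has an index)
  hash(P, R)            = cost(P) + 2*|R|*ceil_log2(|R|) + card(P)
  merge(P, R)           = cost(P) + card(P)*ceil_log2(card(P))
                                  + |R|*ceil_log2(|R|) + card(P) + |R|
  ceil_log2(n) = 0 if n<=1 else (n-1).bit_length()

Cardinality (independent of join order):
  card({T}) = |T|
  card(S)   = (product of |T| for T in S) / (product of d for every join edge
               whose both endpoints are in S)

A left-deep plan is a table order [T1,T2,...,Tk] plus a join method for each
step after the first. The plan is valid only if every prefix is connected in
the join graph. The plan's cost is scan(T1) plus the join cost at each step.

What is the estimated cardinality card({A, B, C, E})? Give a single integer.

Tables in S: A(120), B(40), C(20), E(40)
Edges inside S: A-E(d=6), A-B(d=5), A-C(d=5)
numerator = 120 * 40 * 20 * 40 = 3840000
denominator = 6 * 5 * 5 = 150
card(S) = 3840000 / 150 = 25600

25600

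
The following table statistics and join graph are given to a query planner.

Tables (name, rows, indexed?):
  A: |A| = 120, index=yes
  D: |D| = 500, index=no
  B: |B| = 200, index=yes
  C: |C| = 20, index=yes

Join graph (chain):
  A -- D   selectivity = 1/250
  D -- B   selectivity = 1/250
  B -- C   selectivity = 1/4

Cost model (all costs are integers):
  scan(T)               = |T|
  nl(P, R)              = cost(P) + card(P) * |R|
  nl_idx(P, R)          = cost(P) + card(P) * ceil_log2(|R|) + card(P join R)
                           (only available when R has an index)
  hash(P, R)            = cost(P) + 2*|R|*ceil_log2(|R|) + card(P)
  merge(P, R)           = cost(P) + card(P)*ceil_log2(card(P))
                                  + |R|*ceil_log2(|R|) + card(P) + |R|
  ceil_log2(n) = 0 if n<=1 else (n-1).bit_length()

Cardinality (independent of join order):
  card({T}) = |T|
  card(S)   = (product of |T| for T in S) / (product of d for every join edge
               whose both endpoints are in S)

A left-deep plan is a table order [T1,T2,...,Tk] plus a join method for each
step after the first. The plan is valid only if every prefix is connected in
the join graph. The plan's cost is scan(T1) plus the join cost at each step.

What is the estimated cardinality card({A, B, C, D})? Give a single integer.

960

Tables in S: A(120), B(200), C(20), D(500)
Edges inside S: A-D(d=250), D-B(d=250), B-C(d=4)
numerator = 120 * 200 * 20 * 500 = 240000000
denominator = 250 * 250 * 4 = 250000
card(S) = 240000000 / 250000 = 960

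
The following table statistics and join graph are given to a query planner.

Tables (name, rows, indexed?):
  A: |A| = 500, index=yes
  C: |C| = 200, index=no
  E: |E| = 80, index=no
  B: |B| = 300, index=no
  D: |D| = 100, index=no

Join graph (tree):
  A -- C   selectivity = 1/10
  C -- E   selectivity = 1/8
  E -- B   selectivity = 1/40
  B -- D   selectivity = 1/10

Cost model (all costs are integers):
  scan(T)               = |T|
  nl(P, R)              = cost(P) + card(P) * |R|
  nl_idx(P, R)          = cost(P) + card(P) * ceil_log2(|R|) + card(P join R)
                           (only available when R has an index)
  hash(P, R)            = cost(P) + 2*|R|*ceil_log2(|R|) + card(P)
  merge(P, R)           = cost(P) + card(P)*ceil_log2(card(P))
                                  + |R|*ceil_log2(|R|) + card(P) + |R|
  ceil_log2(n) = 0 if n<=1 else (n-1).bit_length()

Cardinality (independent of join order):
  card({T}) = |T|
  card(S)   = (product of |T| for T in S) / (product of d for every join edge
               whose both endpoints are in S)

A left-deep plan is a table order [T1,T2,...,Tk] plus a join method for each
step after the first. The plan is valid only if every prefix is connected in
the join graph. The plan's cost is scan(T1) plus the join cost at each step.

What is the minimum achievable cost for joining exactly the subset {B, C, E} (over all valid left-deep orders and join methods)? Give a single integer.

5520

Selinger DP over subsets of {B,C,E}:
  {C}: scan cost=200, card=200
  {E}: scan cost=80, card=80
  {B}: scan cost=300, card=300
  {CE}: card=2000; try (E,hash)→1520, (C,merge)→2520, (E,merge)→2640, (C,hash)→3360, (C,nl)→16080, (E,nl)→16200; best=1520 via (E,hash)
  {BE}: card=600; try (E,hash)→1720, (B,merge)→3720, (E,merge)→3940, (B,hash)→5560, (B,nl)→24080, (E,nl)→24300; best=1720 via (E,hash)
  {BCE}: card=15000; try (C,hash)→5520, (B,hash)→8920, (C,merge)→10120, (B,merge)→28520, (C,nl)→121720, (B,nl)→601520; best=5520 via (C,hash)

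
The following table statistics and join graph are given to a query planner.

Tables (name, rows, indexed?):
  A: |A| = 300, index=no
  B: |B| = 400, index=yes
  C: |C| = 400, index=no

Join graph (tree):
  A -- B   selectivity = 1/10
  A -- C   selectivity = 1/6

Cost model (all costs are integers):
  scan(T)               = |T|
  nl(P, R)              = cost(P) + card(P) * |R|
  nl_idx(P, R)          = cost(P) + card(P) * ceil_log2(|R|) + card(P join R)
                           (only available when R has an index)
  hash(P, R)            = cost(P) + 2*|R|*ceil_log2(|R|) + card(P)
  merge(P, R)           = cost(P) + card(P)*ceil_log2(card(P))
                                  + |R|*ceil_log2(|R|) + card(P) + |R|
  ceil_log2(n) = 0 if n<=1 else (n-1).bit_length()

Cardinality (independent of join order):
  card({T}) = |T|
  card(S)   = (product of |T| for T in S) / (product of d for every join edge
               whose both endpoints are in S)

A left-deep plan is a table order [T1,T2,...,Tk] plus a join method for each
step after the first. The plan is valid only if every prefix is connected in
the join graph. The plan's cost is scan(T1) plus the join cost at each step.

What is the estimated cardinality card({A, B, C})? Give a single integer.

800000

Tables in S: A(300), B(400), C(400)
Edges inside S: A-B(d=10), A-C(d=6)
numerator = 300 * 400 * 400 = 48000000
denominator = 10 * 6 = 60
card(S) = 48000000 / 60 = 800000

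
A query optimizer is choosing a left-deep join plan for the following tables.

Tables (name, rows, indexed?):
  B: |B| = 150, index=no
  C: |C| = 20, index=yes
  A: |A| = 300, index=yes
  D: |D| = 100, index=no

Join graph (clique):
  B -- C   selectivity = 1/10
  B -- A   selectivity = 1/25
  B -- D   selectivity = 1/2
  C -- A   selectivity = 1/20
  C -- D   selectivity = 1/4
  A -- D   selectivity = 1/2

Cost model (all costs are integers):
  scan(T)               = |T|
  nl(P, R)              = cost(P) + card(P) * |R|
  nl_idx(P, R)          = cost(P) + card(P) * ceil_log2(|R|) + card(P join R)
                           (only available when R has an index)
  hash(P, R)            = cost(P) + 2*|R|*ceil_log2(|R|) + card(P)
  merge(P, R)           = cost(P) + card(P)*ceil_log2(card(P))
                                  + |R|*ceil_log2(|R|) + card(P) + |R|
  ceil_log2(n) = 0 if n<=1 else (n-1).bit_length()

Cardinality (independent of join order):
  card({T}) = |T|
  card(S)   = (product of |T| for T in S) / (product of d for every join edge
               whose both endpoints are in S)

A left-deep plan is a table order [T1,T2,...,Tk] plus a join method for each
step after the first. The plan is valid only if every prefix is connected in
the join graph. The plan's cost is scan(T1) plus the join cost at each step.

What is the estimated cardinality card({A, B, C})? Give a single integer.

Tables in S: A(300), B(150), C(20)
Edges inside S: B-C(d=10), B-A(d=25), C-A(d=20)
numerator = 300 * 150 * 20 = 900000
denominator = 10 * 25 * 20 = 5000
card(S) = 900000 / 5000 = 180

180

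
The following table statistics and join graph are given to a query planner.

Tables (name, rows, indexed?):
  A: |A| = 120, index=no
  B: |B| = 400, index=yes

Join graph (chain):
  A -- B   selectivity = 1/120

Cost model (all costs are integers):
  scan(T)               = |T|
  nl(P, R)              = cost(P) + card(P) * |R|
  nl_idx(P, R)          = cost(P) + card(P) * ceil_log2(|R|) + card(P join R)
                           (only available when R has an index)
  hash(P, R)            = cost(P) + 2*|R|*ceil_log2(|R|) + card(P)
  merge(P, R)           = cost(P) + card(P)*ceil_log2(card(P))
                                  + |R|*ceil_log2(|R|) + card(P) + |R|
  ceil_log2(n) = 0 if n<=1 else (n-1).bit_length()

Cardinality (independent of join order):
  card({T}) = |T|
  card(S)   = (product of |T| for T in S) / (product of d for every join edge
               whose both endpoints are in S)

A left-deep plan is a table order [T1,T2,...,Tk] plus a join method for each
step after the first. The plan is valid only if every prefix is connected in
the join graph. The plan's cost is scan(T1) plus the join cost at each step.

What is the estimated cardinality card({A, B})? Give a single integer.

Tables in S: A(120), B(400)
Edges inside S: A-B(d=120)
numerator = 120 * 400 = 48000
denominator = 120 = 120
card(S) = 48000 / 120 = 400

400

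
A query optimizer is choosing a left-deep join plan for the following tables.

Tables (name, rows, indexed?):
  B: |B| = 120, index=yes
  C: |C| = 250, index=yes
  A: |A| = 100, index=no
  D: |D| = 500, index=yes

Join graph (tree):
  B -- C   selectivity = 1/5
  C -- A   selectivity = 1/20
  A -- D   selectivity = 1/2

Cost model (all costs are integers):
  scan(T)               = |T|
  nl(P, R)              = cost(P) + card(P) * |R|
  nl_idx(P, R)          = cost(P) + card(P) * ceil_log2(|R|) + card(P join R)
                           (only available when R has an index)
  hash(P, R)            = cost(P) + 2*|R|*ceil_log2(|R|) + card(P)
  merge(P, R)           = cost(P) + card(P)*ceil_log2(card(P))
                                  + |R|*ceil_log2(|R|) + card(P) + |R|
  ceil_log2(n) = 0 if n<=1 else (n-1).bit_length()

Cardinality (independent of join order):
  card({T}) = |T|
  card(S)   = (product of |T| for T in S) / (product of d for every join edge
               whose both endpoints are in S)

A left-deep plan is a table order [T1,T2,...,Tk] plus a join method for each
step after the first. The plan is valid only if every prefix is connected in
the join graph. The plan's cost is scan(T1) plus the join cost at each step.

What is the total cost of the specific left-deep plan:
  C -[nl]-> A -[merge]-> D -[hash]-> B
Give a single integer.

step 1: scan C: cost=250, card=250
step 2: join A via nl
    card(P join A) = 250*100/(20) = 1250
    cost = 250 + 250*100 = 25250
step 3: join D via merge
    card(P join D) = 1250*500/(2) = 312500
    cost = 25250 + 1250*11 + 500*9 + 1250 + 500 = 45250
step 4: join B via hash
    card(P join B) = 312500*120/(5) = 7500000
    cost = 45250 + 2*120*7 + 312500 = 359430

359430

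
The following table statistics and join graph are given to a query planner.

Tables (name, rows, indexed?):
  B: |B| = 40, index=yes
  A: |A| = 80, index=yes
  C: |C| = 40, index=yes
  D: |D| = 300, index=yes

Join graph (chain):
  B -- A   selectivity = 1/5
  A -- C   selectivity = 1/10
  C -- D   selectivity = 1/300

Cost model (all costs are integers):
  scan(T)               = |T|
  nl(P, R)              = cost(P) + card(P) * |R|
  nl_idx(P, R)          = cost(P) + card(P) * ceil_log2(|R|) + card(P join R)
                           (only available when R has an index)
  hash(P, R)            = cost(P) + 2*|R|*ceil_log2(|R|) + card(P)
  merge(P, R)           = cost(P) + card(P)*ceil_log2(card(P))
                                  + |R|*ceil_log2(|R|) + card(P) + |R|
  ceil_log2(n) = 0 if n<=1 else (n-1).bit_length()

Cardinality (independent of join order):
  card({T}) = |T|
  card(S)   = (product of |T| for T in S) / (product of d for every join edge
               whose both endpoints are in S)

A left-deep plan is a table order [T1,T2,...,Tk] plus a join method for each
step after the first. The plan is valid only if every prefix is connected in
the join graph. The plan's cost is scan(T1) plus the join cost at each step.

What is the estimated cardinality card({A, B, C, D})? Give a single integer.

Tables in S: A(80), B(40), C(40), D(300)
Edges inside S: B-A(d=5), A-C(d=10), C-D(d=300)
numerator = 80 * 40 * 40 * 300 = 38400000
denominator = 5 * 10 * 300 = 15000
card(S) = 38400000 / 15000 = 2560

2560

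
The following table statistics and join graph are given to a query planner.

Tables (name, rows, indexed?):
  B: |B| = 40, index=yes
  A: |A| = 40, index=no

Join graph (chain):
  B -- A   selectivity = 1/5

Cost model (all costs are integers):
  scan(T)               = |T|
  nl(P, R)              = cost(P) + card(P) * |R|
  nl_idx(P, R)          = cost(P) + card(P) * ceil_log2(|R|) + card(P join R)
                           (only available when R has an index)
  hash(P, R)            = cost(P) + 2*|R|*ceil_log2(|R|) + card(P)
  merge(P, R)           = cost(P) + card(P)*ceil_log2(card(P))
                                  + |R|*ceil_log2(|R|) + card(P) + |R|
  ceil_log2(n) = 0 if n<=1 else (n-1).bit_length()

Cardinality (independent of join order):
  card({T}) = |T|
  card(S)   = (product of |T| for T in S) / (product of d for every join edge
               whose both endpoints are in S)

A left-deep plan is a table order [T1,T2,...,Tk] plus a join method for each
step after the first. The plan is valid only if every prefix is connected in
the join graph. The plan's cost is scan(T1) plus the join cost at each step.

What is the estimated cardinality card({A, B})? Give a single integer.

Tables in S: A(40), B(40)
Edges inside S: B-A(d=5)
numerator = 40 * 40 = 1600
denominator = 5 = 5
card(S) = 1600 / 5 = 320

320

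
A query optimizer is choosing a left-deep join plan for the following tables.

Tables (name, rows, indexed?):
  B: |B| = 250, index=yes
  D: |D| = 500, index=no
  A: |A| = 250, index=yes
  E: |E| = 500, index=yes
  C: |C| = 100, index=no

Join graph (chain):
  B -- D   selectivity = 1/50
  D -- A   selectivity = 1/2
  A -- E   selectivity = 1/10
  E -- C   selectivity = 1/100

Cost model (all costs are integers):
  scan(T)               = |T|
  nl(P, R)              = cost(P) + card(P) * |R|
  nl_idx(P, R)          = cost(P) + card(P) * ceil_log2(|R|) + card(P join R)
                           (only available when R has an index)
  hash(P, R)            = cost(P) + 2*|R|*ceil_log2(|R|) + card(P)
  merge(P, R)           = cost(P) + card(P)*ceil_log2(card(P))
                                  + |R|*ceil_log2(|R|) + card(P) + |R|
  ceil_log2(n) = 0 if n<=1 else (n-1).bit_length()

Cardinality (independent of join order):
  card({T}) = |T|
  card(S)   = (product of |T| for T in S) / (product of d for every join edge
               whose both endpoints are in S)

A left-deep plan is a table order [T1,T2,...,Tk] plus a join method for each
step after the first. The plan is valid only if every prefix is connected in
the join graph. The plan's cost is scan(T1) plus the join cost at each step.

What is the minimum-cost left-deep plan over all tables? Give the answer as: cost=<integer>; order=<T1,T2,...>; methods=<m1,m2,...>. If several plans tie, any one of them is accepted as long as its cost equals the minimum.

cost=3156500; order=C,E,A,D,B; methods=nl_idx,hash,hash,hash

Selinger DP (subsets sized 1..n):
  {B}: scan cost=250, card=250
  {D}: scan cost=500, card=500
  {A}: scan cost=250, card=250
  {E}: scan cost=500, card=500
  {C}: scan cost=100, card=100
  {BD}: card=2500; try (B,hash)→5000, (B,nl_idx)→7000, (D,merge)→7500, (B,merge)→7750, (D,hash)→9500, (D,nl)→125250 …(+1); best=5000 via (B,hash)
  {AD}: card=62500; try (A,hash)→5000, (D,merge)→7500, (A,merge)→7750, (D,hash)→9500, (A,nl_idx)→67000, (D,nl)→125250 …(+1); best=5000 via (A,hash)
  {AE}: card=12500; try (A,hash)→5000, (E,merge)→7500, (A,merge)→7750, (E,hash)→9500, (E,nl_idx)→15000, (A,nl_idx)→17000 …(+2); best=5000 via (A,hash)
  {CE}: card=500; try (E,nl_idx)→1500, (C,hash)→2400, (E,merge)→5900, (C,merge)→6300, (E,hash)→9200, (E,nl)→50100 …(+1); best=1500 via (E,nl_idx)
  {ABD}: card=312500; try (A,hash)→11500, (A,merge)→39750, (B,hash)→71500, (A,nl_idx)→337500, (A,nl)→630000, (B,nl_idx)→817500 …(+2); best=11500 via (A,hash)
  {ADE}: card=3125000; try (D,hash)→26500, (E,hash)→76500, (D,merge)→197500, (E,merge)→1072500, (E,nl_idx)→3692500, (D,nl)→6255000 …(+1); best=26500 via (D,hash)
  {ACE}: card=12500; try (A,hash)→6000, (A,merge)→8750, (A,nl_idx)→18000, (C,hash)→18900, (A,nl)→126500, (C,merge)→193300 …(+1); best=6000 via (A,hash)
  {ABDE}: card=15625000; try (E,hash)→333000, (B,hash)→3155500, (E,merge)→6266500, (E,nl_idx)→18449000, (B,nl_idx)→40651500, (B,merge)→71903750 …(+2); best=333000 via (E,hash)
  {ACDE}: card=3125000; try (D,hash)→27500, (D,merge)→198500, (C,hash)→3152900, (D,nl)→6256000, (C,merge)→71902300, (C,nl)→312526500; best=27500 via (D,hash)
  {ABCDE}: card=15625000; try (B,hash)→3156500, (C,hash)→15959400, (B,nl_idx)→40652500, (B,merge)→71904750, (C,merge)→390958800, (B,nl)→781277500 …(+1); best=3156500 via (B,hash)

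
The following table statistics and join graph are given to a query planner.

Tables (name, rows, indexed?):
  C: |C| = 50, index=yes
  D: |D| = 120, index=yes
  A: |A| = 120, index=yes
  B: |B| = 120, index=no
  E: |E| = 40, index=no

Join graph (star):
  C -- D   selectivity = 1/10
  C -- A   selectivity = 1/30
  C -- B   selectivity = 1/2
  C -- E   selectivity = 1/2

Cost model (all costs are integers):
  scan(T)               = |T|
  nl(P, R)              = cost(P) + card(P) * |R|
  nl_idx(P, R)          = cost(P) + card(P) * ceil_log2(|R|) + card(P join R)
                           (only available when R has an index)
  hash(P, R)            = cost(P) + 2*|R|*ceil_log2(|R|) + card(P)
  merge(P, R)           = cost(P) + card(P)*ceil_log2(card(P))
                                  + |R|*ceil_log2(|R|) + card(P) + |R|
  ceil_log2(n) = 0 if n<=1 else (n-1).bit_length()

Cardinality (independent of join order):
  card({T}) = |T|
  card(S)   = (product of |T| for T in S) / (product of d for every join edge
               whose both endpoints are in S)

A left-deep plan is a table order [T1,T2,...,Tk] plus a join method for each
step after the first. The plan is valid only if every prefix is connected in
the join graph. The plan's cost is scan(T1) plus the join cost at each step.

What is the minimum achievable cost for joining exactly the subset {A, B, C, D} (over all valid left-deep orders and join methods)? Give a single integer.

Selinger DP over subsets of {A,B,C,D}:
  {C}: scan cost=50, card=50
  {D}: scan cost=120, card=120
  {A}: scan cost=120, card=120
  {B}: scan cost=120, card=120
  {CD}: card=600; try (C,hash)→840, (D,nl_idx)→1000, (D,merge)→1360, (C,merge)→1430, (C,nl_idx)→1440, (D,hash)→1780 …(+2); best=840 via (C,hash)
  {AC}: card=200; try (A,nl_idx)→600, (C,hash)→840, (C,nl_idx)→1040, (A,merge)→1360, (C,merge)→1430, (A,hash)→1780 …(+2); best=600 via (A,nl_idx)
  {BC}: card=3000; try (C,hash)→840, (B,merge)→1360, (C,merge)→1430, (B,hash)→1780, (C,nl_idx)→3840, (B,nl)→6050 …(+1); best=840 via (C,hash)
  {ACD}: card=2400; try (D,hash)→2480, (A,hash)→3120, (D,merge)→3360, (D,nl_idx)→4400, (A,nl_idx)→7440, (A,merge)→8400 …(+2); best=2480 via (D,hash)
  {BCD}: card=36000; try (B,hash)→3120, (D,hash)→5520, (B,merge)→8400, (D,merge)→40800, (D,nl_idx)→57840, (B,nl)→72840 …(+1); best=3120 via (B,hash)
  {ABC}: card=12000; try (B,hash)→2480, (B,merge)→3360, (A,hash)→5520, (B,nl)→24600, (A,nl_idx)→33840, (A,merge)→40800 …(+1); best=2480 via (B,hash)
  {ABCD}: card=144000; try (B,hash)→6560, (D,hash)→16160, (B,merge)→34640, (A,hash)→40800, (D,merge)→183440, (D,nl_idx)→230480 …(+5); best=6560 via (B,hash)

6560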